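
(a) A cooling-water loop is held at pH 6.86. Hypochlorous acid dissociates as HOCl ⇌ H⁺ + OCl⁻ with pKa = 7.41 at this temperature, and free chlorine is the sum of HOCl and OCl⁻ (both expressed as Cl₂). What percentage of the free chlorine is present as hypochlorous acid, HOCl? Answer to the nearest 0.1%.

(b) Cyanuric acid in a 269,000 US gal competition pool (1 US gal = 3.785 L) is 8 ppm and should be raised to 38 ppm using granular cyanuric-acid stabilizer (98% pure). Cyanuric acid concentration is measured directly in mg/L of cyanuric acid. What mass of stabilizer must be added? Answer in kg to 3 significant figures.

(a) 78.0%; (b) 31.2 kg

(a) [OCl⁻]/[HOCl] = 10^(pH − pKa) = 10^(6.86 − 7.41) = 10^-0.55 = 0.2818.
(a) Fraction as HOCl = 1 / (1 + 0.2818) = 0.7801.

(b) Volume: 269,000 US gal × 3.785 L/gal = 1,018,165 L.
(b) CYA to add: (38 − 8) = 30 mg/L × 1,018,165 L = 30,540 g cyanuric acid.
(b) At 98% purity: 30,540 / 0.98 = 31,170 g product.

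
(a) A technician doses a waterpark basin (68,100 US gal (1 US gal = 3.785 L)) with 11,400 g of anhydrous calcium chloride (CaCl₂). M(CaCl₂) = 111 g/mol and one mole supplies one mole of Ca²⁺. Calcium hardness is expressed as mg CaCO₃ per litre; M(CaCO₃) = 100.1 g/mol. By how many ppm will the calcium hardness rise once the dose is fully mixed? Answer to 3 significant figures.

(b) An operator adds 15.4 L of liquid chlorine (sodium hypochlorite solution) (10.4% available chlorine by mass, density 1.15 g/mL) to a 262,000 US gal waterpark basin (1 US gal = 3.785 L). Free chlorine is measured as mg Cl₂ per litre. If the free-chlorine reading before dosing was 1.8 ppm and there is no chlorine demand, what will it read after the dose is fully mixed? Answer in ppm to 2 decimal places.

(a) 39.9 ppm; (b) 3.66 ppm

(a) Volume: 68,100 US gal × 3.785 L/gal = 257,758 L.
(a) Moles of Ca²⁺: 11,400 g ÷ 111 g/mol = 102.7 mol.
(a) As CaCO₃: 102.7 mol × 100.1 g/mol = 10,280 g.
(a) Rise: 10,280 g / 257,758 L × 1000 = 39.88 mg/L.

(b) Volume: 262,000 US gal × 3.785 L/gal = 991,670 L.
(b) Mass of solution: 15.4 L × 1000 mL/L × 1.15 g/mL = 17,710 g.
(b) Available chlorine delivered: 17,710 g × 0.104 = 1842 g as Cl₂.
(b) Concentration rise: 1842 g / 991,670 L = 1.857 mg/L = 1.86 ppm.
(b) Final FC: 1.8 + 1.86 = 3.66 ppm.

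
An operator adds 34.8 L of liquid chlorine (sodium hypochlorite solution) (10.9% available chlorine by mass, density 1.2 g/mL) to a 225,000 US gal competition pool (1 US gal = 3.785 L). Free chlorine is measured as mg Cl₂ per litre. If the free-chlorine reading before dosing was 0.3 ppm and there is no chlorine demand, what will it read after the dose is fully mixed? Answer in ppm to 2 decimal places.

5.64 ppm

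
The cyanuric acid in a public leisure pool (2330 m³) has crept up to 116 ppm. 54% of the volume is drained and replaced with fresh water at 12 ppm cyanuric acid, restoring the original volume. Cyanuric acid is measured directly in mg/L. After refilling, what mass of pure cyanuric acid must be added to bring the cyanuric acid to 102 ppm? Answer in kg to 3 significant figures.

Volume: 2330 m³ = 2,330,000 L.
After draining 54% and refilling: 116 × 0.46 + 12 × 0.54 = 59.84 ppm.
Deficit to target: 102 − 59.84 = 42.16 mg/L.
Mass: 42.16 mg/L × 2,330,000 L = 98,230 g cyanuric acid.

98.2 kg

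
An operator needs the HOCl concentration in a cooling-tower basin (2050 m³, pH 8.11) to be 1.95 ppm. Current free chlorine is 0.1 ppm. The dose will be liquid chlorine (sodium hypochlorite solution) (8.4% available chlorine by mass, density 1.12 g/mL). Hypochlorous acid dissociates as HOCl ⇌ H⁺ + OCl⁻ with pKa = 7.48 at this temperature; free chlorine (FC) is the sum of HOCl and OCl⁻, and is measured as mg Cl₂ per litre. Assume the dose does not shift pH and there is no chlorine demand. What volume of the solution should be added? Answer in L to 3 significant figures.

222 L

Volume: 2050 m³ = 2,050,000 L.
[OCl⁻]/[HOCl] = 10^(pH − pKa) = 10^(8.11 − 7.48) = 4.266; fraction as HOCl = 1/(1 + 4.266) = 0.1899.
Free chlorine required for 1.95 ppm HOCl: 1.95 / 0.1899 = 10.27 ppm.
FC to add: 10.27 − 0.1 = 10.17 mg/L as Cl₂.
Cl₂ equivalent: 10.17 mg/L × 2,050,000 L = 20,850 g.
Product at 8.4% available Cl: 20,850 / 0.084 = 248,200 g.
Volume: 248,200 g ÷ 1.12 g/mL = 221,600 mL.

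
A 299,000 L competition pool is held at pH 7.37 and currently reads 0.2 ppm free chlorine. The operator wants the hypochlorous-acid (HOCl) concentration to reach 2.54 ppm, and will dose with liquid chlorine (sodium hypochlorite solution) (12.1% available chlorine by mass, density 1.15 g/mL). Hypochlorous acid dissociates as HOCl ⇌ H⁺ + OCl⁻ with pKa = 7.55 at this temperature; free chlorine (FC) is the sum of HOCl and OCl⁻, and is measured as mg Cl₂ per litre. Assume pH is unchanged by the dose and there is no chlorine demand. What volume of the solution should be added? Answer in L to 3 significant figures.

[OCl⁻]/[HOCl] = 10^(pH − pKa) = 10^(7.37 − 7.55) = 0.6607; fraction as HOCl = 1/(1 + 0.6607) = 0.6022.
Free chlorine required for 2.54 ppm HOCl: 2.54 / 0.6022 = 4.218 ppm.
FC to add: 4.218 − 0.2 = 4.018 mg/L as Cl₂.
Cl₂ equivalent: 4.018 mg/L × 299,000 L = 1201 g.
Product at 12.1% available Cl: 1201 / 0.121 = 9929 g.
Volume: 9929 g ÷ 1.15 g/mL = 8634 mL.

8.63 L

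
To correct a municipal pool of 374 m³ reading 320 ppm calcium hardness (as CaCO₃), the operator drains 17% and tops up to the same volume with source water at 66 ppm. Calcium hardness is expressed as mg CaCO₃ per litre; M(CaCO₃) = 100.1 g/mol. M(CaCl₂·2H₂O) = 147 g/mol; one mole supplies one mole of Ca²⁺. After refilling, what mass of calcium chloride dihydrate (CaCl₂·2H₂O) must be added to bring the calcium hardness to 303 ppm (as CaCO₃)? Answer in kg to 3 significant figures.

14.4 kg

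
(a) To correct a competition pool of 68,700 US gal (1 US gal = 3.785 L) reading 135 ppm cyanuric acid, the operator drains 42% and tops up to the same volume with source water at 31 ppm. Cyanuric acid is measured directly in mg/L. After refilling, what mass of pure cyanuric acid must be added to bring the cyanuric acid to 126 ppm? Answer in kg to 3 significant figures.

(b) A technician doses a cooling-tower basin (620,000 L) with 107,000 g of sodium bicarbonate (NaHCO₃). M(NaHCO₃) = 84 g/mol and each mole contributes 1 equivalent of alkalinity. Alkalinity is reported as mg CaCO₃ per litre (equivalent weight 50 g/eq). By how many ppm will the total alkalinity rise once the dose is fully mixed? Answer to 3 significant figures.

(a) 9.02 kg; (b) 103 ppm

(a) Volume: 68,700 US gal × 3.785 L/gal = 260,030 L.
(a) After draining 42% and refilling: 135 × 0.58 + 31 × 0.42 = 91.32 ppm.
(a) Deficit to target: 126 − 91.32 = 34.68 mg/L.
(a) Mass: 34.68 mg/L × 260,030 L = 9018 g cyanuric acid.

(b) Moles of NaHCO₃: 107,000 g ÷ 84 g/mol = 1274 mol → 1274 eq of alkalinity.
(b) As CaCO₃: 1274 eq × 50 g/eq = 63,690 g.
(b) Rise: 63,690 g / 620,000 L × 1000 = 102.7 mg/L.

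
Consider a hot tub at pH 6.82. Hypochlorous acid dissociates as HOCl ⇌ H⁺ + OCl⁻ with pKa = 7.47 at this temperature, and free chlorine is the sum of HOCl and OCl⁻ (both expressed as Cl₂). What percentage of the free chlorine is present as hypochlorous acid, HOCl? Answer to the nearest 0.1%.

81.7%

[OCl⁻]/[HOCl] = 10^(pH − pKa) = 10^(6.82 − 7.47) = 10^-0.65 = 0.2239.
Fraction as HOCl = 1 / (1 + 0.2239) = 0.8171.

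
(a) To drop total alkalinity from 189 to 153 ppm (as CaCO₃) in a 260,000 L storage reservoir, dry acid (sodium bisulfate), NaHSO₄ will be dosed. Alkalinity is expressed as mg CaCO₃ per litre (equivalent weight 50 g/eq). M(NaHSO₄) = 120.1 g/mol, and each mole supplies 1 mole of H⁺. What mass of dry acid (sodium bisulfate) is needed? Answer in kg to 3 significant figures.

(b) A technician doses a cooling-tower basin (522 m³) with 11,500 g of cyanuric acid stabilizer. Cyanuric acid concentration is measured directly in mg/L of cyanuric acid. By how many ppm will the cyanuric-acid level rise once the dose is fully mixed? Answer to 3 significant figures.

(a) Alkalinity to neutralize: (189 − 153) = 36 mg/L as CaCO₃ × 260,000 L = 9360 g as CaCO₃.
(a) Equivalents of H⁺ required: 9360 ÷ 50 g/eq = 187.2 eq = 187.2 mol NaHSO₄.
(a) Mass of NaHSO₄: 187.2 × 120.1 = 22,480 g.

(b) Volume: 522 m³ = 522,000 L.
(b) Rise: 11,500 g / 522,000 L × 1000 = 22.03 mg/L.

(a) 22.5 kg; (b) 22.0 ppm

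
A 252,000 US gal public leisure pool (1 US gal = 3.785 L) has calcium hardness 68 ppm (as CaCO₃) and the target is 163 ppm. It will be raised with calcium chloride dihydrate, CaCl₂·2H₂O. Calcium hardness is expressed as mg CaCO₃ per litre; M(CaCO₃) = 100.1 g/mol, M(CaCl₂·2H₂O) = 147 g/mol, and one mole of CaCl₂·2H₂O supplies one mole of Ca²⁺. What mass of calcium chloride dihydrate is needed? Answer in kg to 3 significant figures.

Volume: 252,000 US gal × 3.785 L/gal = 953,820 L.
Hardness to add: (163 − 68) = 95 mg/L as CaCO₃ × 953,820 L = 90,610 g as CaCO₃.
Moles of Ca²⁺ (1 mol Ca²⁺ ≡ 1 mol CaCO₃): 90,610 / 100.1 g/mol = 905.2 mol.
Mass of CaCl₂·2H₂O: 905.2 × 147 = 133,100 g.

133 kg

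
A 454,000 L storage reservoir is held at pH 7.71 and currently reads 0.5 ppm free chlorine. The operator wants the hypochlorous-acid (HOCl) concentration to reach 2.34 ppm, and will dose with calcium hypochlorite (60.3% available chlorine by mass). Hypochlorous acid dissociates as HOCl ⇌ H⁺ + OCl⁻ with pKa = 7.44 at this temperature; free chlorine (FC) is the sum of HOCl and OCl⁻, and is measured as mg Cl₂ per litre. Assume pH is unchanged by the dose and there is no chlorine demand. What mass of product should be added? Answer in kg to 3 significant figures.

[OCl⁻]/[HOCl] = 10^(pH − pKa) = 10^(7.71 − 7.44) = 1.862; fraction as HOCl = 1/(1 + 1.862) = 0.3494.
Free chlorine required for 2.34 ppm HOCl: 2.34 / 0.3494 = 6.697 ppm.
FC to add: 6.697 − 0.5 = 6.197 mg/L as Cl₂.
Cl₂ equivalent: 6.197 mg/L × 454,000 L = 2814 g.
Product at 60.3% available Cl: 2814 / 0.603 = 4666 g.

4.67 kg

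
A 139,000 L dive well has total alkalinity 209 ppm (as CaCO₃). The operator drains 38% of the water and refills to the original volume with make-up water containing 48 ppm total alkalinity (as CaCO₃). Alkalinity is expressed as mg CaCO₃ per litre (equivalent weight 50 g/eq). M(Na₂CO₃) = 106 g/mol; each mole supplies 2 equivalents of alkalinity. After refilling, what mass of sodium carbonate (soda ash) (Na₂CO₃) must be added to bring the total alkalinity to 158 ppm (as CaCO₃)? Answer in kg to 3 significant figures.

1.50 kg

After draining 38% and refilling: 209 × 0.62 + 48 × 0.38 = 147.82 ppm.
Deficit to target: 158 − 147.82 = 10.18 mg/L.
As CaCO₃: 10.18 mg/L × 139,000 L = 1415 g; ÷ 50 g/eq ÷ 2 = 14.15 mol Na₂CO₃.
Mass: 14.15 × 106 = 1500 g.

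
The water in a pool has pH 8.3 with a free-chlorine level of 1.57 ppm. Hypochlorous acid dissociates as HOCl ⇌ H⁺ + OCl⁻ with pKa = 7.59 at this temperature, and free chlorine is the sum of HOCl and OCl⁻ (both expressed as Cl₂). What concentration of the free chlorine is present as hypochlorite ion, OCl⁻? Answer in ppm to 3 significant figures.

[OCl⁻]/[HOCl] = 10^(pH − pKa) = 10^(8.3 − 7.59) = 10^0.71 = 5.129.
Fraction as HOCl = 1 / (1 + 5.129) = 0.1632.
OCl⁻ = (1 − 0.1632) × 1.57 ppm = 1.314 ppm.

1.31 ppm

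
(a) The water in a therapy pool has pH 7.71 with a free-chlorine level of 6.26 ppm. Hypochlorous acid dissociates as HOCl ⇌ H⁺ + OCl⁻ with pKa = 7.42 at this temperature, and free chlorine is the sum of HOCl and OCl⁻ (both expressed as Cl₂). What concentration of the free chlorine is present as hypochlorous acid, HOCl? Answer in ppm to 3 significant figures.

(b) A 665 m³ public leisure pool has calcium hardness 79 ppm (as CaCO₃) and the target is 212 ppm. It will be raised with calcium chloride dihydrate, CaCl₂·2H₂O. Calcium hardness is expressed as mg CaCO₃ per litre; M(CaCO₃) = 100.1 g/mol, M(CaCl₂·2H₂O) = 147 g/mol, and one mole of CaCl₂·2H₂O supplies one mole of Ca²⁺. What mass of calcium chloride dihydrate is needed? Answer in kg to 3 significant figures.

(a) 2.12 ppm; (b) 130 kg

(a) [OCl⁻]/[HOCl] = 10^(pH − pKa) = 10^(7.71 − 7.42) = 10^0.29 = 1.95.
(a) Fraction as HOCl = 1 / (1 + 1.95) = 0.339.
(a) HOCl = 0.339 × 6.26 ppm = 2.122 ppm.

(b) Volume: 665 m³ = 665,000 L.
(b) Hardness to add: (212 − 79) = 133 mg/L as CaCO₃ × 665,000 L = 88,440 g as CaCO₃.
(b) Moles of Ca²⁺ (1 mol Ca²⁺ ≡ 1 mol CaCO₃): 88,440 / 100.1 g/mol = 883.6 mol.
(b) Mass of CaCl₂·2H₂O: 883.6 × 147 = 129,900 g.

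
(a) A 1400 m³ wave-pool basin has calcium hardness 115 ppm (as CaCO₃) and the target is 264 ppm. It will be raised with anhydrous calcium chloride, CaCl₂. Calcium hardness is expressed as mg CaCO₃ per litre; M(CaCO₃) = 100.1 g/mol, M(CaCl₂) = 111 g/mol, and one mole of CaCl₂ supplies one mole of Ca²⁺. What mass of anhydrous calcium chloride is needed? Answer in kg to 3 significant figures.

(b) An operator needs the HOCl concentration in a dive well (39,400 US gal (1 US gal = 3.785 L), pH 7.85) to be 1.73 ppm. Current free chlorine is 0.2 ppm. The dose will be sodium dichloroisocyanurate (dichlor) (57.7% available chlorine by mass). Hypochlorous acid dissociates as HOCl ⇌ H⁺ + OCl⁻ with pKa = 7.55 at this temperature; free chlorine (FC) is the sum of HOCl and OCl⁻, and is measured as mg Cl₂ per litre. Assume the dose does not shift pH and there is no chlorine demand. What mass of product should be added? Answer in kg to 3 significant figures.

(a) 231 kg; (b) 1.29 kg

(a) Volume: 1400 m³ = 1,400,000 L.
(a) Hardness to add: (264 − 115) = 149 mg/L as CaCO₃ × 1,400,000 L = 208,600 g as CaCO₃.
(a) Moles of Ca²⁺ (1 mol Ca²⁺ ≡ 1 mol CaCO₃): 208,600 / 100.1 g/mol = 2084 mol.
(a) Mass of CaCl₂: 2084 × 111 = 231,300 g.

(b) Volume: 39,400 US gal × 3.785 L/gal = 149,129 L.
(b) [OCl⁻]/[HOCl] = 10^(pH − pKa) = 10^(7.85 − 7.55) = 1.995; fraction as HOCl = 1/(1 + 1.995) = 0.3339.
(b) Free chlorine required for 1.73 ppm HOCl: 1.73 / 0.3339 = 5.182 ppm.
(b) FC to add: 5.182 − 0.2 = 4.982 mg/L as Cl₂.
(b) Cl₂ equivalent: 4.982 mg/L × 149,129 L = 742.9 g.
(b) Product at 57.7% available Cl: 742.9 / 0.577 = 1288 g.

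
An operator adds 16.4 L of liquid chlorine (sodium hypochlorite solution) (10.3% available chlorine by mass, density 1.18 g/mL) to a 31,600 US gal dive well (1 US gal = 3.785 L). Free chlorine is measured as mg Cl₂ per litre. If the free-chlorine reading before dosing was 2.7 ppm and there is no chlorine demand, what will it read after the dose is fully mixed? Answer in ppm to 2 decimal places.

Volume: 31,600 US gal × 3.785 L/gal = 119,606 L.
Mass of solution: 16.4 L × 1000 mL/L × 1.18 g/mL = 19,350 g.
Available chlorine delivered: 19,350 g × 0.103 = 1993 g as Cl₂.
Concentration rise: 1993 g / 119,606 L = 16.67 mg/L = 16.67 ppm.
Final FC: 2.7 + 16.67 = 19.37 ppm.

19.37 ppm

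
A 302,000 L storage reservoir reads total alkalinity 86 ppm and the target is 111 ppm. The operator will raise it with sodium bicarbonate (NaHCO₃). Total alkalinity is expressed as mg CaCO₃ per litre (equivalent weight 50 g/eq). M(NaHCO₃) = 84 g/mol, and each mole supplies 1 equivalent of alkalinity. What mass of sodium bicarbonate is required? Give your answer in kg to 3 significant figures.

12.7 kg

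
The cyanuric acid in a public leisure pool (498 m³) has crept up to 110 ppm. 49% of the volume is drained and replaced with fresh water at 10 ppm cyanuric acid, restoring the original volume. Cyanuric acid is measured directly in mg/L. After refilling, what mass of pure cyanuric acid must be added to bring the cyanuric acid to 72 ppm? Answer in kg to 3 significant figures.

5.48 kg

Volume: 498 m³ = 498,000 L.
After draining 49% and refilling: 110 × 0.51 + 10 × 0.49 = 61 ppm.
Deficit to target: 72 − 61 = 11 mg/L.
Mass: 11 mg/L × 498,000 L = 5478 g cyanuric acid.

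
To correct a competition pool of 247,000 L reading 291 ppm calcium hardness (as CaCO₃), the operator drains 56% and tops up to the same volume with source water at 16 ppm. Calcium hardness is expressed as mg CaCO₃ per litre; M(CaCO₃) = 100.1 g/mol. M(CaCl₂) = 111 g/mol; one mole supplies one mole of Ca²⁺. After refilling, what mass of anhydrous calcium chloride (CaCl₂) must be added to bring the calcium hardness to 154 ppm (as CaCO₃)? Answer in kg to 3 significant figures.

After draining 56% and refilling: 291 × 0.44 + 16 × 0.56 = 137 ppm.
Deficit to target: 154 − 137 = 17 mg/L.
As CaCO₃: 17 mg/L × 247,000 L = 4199 g; ÷ 100.1 = 41.95 mol Ca²⁺.
Mass: 41.95 × 111 = 4656 g.

4.66 kg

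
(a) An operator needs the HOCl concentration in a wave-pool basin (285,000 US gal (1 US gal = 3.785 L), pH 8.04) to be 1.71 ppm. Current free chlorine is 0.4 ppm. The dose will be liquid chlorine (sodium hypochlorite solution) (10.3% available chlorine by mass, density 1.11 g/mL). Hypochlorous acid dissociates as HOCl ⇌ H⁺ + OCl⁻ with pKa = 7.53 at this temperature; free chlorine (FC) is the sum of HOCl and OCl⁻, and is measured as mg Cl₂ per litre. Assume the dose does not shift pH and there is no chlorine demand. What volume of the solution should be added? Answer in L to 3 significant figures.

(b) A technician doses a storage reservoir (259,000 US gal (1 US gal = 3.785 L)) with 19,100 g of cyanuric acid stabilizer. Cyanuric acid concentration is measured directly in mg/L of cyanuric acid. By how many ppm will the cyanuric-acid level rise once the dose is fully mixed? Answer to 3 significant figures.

(a) Volume: 285,000 US gal × 3.785 L/gal = 1,078,725 L.
(a) [OCl⁻]/[HOCl] = 10^(pH − pKa) = 10^(8.04 − 7.53) = 3.236; fraction as HOCl = 1/(1 + 3.236) = 0.2361.
(a) Free chlorine required for 1.71 ppm HOCl: 1.71 / 0.2361 = 7.243 ppm.
(a) FC to add: 7.243 − 0.4 = 6.843 mg/L as Cl₂.
(a) Cl₂ equivalent: 6.843 mg/L × 1,078,725 L = 7382 g.
(a) Product at 10.3% available Cl: 7382 / 0.103 = 71,670 g.
(a) Volume: 71,670 g ÷ 1.11 g/mL = 64,570 mL.

(b) Volume: 259,000 US gal × 3.785 L/gal = 980,315 L.
(b) Rise: 19,100 g / 980,315 L × 1000 = 19.48 mg/L.

(a) 64.6 L; (b) 19.5 ppm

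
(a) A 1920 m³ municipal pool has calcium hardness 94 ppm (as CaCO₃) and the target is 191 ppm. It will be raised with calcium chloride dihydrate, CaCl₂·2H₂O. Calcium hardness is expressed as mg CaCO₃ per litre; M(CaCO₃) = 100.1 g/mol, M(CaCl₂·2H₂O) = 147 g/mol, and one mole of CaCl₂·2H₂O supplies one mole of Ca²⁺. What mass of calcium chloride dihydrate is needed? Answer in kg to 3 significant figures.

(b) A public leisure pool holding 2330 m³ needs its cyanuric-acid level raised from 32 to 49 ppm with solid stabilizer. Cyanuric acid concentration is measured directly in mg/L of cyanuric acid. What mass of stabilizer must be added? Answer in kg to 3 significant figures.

(a) 273 kg; (b) 39.6 kg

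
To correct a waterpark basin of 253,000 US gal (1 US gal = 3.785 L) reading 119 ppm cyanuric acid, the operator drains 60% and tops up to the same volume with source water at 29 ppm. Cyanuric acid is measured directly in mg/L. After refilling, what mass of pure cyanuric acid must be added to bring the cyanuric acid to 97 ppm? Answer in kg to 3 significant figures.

Volume: 253,000 US gal × 3.785 L/gal = 957,605 L.
After draining 60% and refilling: 119 × 0.40 + 29 × 0.60 = 65 ppm.
Deficit to target: 97 − 65 = 32 mg/L.
Mass: 32 mg/L × 957,605 L = 30,640 g cyanuric acid.

30.6 kg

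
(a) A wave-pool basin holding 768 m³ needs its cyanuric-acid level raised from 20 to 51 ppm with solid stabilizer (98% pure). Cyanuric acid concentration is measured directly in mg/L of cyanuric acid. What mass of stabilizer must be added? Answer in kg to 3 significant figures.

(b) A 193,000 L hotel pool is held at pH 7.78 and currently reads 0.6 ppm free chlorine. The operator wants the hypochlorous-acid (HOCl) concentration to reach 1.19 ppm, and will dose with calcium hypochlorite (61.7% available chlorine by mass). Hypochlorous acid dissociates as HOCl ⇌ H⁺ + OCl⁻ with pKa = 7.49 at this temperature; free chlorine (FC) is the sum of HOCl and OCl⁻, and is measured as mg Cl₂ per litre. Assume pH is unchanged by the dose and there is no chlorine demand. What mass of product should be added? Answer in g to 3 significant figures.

(a) 24.3 kg; (b) 910 g

(a) Volume: 768 m³ = 768,000 L.
(a) CYA to add: (51 − 20) = 31 mg/L × 768,000 L = 23,810 g cyanuric acid.
(a) At 98% purity: 23,810 / 0.98 = 24,290 g product.

(b) [OCl⁻]/[HOCl] = 10^(pH − pKa) = 10^(7.78 − 7.49) = 1.95; fraction as HOCl = 1/(1 + 1.95) = 0.339.
(b) Free chlorine required for 1.19 ppm HOCl: 1.19 / 0.339 = 3.51 ppm.
(b) FC to add: 3.51 − 0.6 = 2.91 mg/L as Cl₂.
(b) Cl₂ equivalent: 2.91 mg/L × 193,000 L = 561.7 g.
(b) Product at 61.7% available Cl: 561.7 / 0.617 = 910.4 g.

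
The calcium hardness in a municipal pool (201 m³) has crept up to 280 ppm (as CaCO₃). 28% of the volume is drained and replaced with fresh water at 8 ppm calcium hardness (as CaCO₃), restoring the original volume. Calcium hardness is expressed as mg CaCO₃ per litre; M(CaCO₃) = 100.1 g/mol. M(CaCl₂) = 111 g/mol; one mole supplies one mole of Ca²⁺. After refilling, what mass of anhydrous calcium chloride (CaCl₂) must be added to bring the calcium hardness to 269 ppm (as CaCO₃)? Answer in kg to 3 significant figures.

Volume: 201 m³ = 201,000 L.
After draining 28% and refilling: 280 × 0.72 + 8 × 0.28 = 203.84 ppm.
Deficit to target: 269 − 203.84 = 65.16 mg/L.
As CaCO₃: 65.16 mg/L × 201,000 L = 13,100 g; ÷ 100.1 = 130.8 mol Ca²⁺.
Mass: 130.8 × 111 = 14,520 g.

14.5 kg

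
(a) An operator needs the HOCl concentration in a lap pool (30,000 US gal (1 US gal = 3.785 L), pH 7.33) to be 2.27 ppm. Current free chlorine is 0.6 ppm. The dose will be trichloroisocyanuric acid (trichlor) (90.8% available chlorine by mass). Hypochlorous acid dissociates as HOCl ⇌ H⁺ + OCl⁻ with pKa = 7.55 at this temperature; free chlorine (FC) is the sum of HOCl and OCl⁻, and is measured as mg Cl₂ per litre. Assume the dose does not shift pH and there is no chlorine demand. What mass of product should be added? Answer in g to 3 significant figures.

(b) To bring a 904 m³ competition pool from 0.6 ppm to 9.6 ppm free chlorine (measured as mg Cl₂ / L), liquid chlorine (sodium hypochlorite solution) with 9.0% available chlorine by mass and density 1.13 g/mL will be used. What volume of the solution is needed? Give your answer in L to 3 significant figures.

(a) 380 g; (b) 80.0 L

(a) Volume: 30,000 US gal × 3.785 L/gal = 113,550 L.
(a) [OCl⁻]/[HOCl] = 10^(pH − pKa) = 10^(7.33 − 7.55) = 0.6026; fraction as HOCl = 1/(1 + 0.6026) = 0.624.
(a) Free chlorine required for 2.27 ppm HOCl: 2.27 / 0.624 = 3.638 ppm.
(a) FC to add: 3.638 − 0.6 = 3.038 mg/L as Cl₂.
(a) Cl₂ equivalent: 3.038 mg/L × 113,550 L = 344.9 g.
(a) Product at 90.8% available Cl: 344.9 / 0.908 = 379.9 g.

(b) Volume: 904 m³ = 904,000 L.
(b) Chlorine deficit: 9.6 − 0.6 = 9 ppm = 9 mg/L as Cl₂.
(b) Cl₂ equivalent needed: 9 mg/L × 904,000 L = 8,136,000 mg = 8136 g.
(b) Product at 9.0% available chlorine: 8136 / 0.09 = 90,400 g.
(b) Volume at density 1.13 g/mL: 90,400 g ÷ 1.13 g/mL = 80,000 mL.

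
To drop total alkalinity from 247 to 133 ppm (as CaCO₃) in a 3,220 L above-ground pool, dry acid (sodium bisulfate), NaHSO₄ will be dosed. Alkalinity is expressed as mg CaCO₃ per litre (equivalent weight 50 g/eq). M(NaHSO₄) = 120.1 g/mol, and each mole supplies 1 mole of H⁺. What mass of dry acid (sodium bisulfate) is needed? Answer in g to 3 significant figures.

882 g

Alkalinity to neutralize: (247 − 133) = 114 mg/L as CaCO₃ × 3,220 L = 367.1 g as CaCO₃.
Equivalents of H⁺ required: 367.1 ÷ 50 g/eq = 7.342 eq = 7.342 mol NaHSO₄.
Mass of NaHSO₄: 7.342 × 120.1 = 881.7 g.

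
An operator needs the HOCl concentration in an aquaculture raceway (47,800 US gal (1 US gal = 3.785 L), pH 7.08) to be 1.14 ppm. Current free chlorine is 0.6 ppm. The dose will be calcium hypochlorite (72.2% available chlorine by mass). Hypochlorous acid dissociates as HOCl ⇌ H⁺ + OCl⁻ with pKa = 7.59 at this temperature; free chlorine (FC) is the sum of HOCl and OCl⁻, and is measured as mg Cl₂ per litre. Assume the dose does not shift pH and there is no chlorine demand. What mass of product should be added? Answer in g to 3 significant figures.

224 g

Volume: 47,800 US gal × 3.785 L/gal = 180,923 L.
[OCl⁻]/[HOCl] = 10^(pH − pKa) = 10^(7.08 − 7.59) = 0.309; fraction as HOCl = 1/(1 + 0.309) = 0.7639.
Free chlorine required for 1.14 ppm HOCl: 1.14 / 0.7639 = 1.492 ppm.
FC to add: 1.492 − 0.6 = 0.8923 mg/L as Cl₂.
Cl₂ equivalent: 0.8923 mg/L × 180,923 L = 161.4 g.
Product at 72.2% available Cl: 161.4 / 0.722 = 223.6 g.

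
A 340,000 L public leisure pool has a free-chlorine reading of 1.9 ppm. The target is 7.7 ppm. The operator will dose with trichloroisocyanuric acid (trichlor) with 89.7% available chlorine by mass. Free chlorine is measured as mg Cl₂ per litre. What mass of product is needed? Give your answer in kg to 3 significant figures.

Chlorine deficit: 7.7 − 1.9 = 5.8 ppm = 5.8 mg/L as Cl₂.
Cl₂ equivalent needed: 5.8 mg/L × 340,000 L = 1,972,000 mg = 1972 g.
Product at 89.7% available chlorine: 1972 / 0.897 = 2198 g.

2.20 kg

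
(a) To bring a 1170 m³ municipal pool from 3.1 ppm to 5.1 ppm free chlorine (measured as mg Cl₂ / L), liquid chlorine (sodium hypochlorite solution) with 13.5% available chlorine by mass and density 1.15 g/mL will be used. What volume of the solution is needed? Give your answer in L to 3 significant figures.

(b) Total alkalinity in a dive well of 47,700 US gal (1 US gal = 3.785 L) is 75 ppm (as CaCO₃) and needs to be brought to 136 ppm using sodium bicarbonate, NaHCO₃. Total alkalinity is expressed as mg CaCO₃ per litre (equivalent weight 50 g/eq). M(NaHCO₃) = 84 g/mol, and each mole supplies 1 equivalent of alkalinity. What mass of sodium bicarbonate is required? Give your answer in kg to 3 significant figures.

(a) Volume: 1170 m³ = 1,170,000 L.
(a) Chlorine deficit: 5.1 − 3.1 = 2 ppm = 2 mg/L as Cl₂.
(a) Cl₂ equivalent needed: 2 mg/L × 1,170,000 L = 2,340,000 mg = 2340 g.
(a) Product at 13.5% available chlorine: 2340 / 0.135 = 17,330 g.
(a) Volume at density 1.15 g/mL: 17,330 g ÷ 1.15 g/mL = 15,070 mL.

(b) Volume: 47,700 US gal × 3.785 L/gal = 180,544 L.
(b) Alkalinity to add: (136 − 75) = 61 mg/L as CaCO₃ × 180,544 L = 11,010 g as CaCO₃.
(b) Equivalents: 11,010 g ÷ 50 g/eq = 220.3 eq.
(b) NaHCO₃ supplies 1 eq per mole → 220.3 mol.
(b) Mass: 220.3 mol × 84 g/mol = 18,500 g.

(a) 15.1 L; (b) 18.5 kg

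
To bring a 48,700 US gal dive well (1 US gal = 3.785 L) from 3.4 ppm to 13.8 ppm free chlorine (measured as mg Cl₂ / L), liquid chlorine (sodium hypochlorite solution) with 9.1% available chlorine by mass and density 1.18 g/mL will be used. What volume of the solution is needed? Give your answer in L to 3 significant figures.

17.9 L

Volume: 48,700 US gal × 3.785 L/gal = 184,330 L.
Chlorine deficit: 13.8 − 3.4 = 10.4 ppm = 10.4 mg/L as Cl₂.
Cl₂ equivalent needed: 10.4 mg/L × 184,330 L = 1,917,000 mg = 1917 g.
Product at 9.1% available chlorine: 1917 / 0.091 = 21,070 g.
Volume at density 1.18 g/mL: 21,070 g ÷ 1.18 g/mL = 17,850 mL.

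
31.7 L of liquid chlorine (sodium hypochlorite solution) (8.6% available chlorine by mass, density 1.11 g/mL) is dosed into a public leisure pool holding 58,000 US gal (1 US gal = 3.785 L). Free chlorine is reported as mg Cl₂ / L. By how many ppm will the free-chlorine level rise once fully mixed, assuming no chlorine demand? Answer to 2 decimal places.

13.78 ppm

Volume: 58,000 US gal × 3.785 L/gal = 219,530 L.
Mass of solution: 31.7 L × 1000 mL/L × 1.11 g/mL = 35,190 g.
Available chlorine delivered: 35,190 g × 0.086 = 3026 g as Cl₂.
Concentration rise: 3026 g / 219,530 L = 13.78 mg/L = 13.78 ppm.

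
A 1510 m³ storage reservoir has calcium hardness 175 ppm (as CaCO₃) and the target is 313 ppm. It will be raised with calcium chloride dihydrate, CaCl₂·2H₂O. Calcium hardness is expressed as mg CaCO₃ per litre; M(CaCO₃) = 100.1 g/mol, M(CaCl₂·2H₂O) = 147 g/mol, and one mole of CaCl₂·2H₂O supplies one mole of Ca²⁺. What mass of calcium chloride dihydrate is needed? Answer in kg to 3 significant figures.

Volume: 1510 m³ = 1,510,000 L.
Hardness to add: (313 − 175) = 138 mg/L as CaCO₃ × 1,510,000 L = 208,400 g as CaCO₃.
Moles of Ca²⁺ (1 mol Ca²⁺ ≡ 1 mol CaCO₃): 208,400 / 100.1 g/mol = 2082 mol.
Mass of CaCl₂·2H₂O: 2082 × 147 = 306,000 g.

306 kg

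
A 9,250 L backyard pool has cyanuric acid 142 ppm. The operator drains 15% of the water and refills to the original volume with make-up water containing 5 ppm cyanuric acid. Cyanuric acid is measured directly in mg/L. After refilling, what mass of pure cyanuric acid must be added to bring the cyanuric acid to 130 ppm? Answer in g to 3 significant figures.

After draining 15% and refilling: 142 × 0.85 + 5 × 0.15 = 121.45 ppm.
Deficit to target: 130 − 121.45 = 8.55 mg/L.
Mass: 8.55 mg/L × 9,250 L = 79.09 g cyanuric acid.

79.1 g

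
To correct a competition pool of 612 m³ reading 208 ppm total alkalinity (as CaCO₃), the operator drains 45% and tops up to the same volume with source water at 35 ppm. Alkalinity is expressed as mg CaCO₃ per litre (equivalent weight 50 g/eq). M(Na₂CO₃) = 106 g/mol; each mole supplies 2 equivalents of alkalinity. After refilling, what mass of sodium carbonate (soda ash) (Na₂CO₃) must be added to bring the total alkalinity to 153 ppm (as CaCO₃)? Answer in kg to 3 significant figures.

Volume: 612 m³ = 612,000 L.
After draining 45% and refilling: 208 × 0.55 + 35 × 0.45 = 130.15 ppm.
Deficit to target: 153 − 130.15 = 22.85 mg/L.
As CaCO₃: 22.85 mg/L × 612,000 L = 13,980 g; ÷ 50 g/eq ÷ 2 = 139.8 mol Na₂CO₃.
Mass: 139.8 × 106 = 14,820 g.

14.8 kg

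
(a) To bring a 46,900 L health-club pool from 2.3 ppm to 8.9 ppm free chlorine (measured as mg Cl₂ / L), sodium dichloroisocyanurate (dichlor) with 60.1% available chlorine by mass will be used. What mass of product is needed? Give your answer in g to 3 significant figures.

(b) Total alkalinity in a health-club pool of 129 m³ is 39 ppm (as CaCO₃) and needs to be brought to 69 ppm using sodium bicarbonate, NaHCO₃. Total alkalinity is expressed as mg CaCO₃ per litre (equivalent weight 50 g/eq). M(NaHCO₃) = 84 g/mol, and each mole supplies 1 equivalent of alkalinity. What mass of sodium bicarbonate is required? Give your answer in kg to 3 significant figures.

(a) Chlorine deficit: 8.9 − 2.3 = 6.6 ppm = 6.6 mg/L as Cl₂.
(a) Cl₂ equivalent needed: 6.6 mg/L × 46,900 L = 309,500 mg = 309.5 g.
(a) Product at 60.1% available chlorine: 309.5 / 0.601 = 515 g.

(b) Volume: 129 m³ = 129,000 L.
(b) Alkalinity to add: (69 − 39) = 30 mg/L as CaCO₃ × 129,000 L = 3870 g as CaCO₃.
(b) Equivalents: 3870 g ÷ 50 g/eq = 77.4 eq.
(b) NaHCO₃ supplies 1 eq per mole → 77.4 mol.
(b) Mass: 77.4 mol × 84 g/mol = 6502 g.

(a) 515 g; (b) 6.50 kg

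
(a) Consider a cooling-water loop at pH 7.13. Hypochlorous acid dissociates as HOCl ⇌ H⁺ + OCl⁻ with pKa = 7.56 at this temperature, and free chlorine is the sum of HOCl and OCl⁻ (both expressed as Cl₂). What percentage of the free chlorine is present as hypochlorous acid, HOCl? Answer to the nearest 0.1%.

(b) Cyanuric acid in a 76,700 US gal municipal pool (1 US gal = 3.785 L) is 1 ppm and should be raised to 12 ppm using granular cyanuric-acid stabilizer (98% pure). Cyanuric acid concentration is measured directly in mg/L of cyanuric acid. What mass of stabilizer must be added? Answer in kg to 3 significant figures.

(a) [OCl⁻]/[HOCl] = 10^(pH − pKa) = 10^(7.13 − 7.56) = 10^-0.43 = 0.3715.
(a) Fraction as HOCl = 1 / (1 + 0.3715) = 0.7291.

(b) Volume: 76,700 US gal × 3.785 L/gal = 290,310 L.
(b) CYA to add: (12 − 1) = 11 mg/L × 290,310 L = 3193 g cyanuric acid.
(b) At 98% purity: 3193 / 0.98 = 3259 g product.

(a) 72.9%; (b) 3.26 kg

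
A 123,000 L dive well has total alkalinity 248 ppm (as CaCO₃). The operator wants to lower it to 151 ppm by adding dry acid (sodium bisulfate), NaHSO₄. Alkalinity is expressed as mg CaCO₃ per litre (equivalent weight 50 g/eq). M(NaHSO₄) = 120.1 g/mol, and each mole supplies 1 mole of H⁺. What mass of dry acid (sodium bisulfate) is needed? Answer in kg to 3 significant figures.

28.7 kg

Alkalinity to neutralize: (248 − 151) = 97 mg/L as CaCO₃ × 123,000 L = 11,930 g as CaCO₃.
Equivalents of H⁺ required: 11,930 ÷ 50 g/eq = 238.6 eq = 238.6 mol NaHSO₄.
Mass of NaHSO₄: 238.6 × 120.1 = 28,660 g.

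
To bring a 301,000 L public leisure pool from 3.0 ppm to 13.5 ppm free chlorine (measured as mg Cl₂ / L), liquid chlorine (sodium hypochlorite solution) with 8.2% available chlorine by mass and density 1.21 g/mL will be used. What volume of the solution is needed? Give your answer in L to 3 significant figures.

31.9 L

Chlorine deficit: 13.5 − 3.0 = 10.5 ppm = 10.5 mg/L as Cl₂.
Cl₂ equivalent needed: 10.5 mg/L × 301,000 L = 3,160,000 mg = 3160 g.
Product at 8.2% available chlorine: 3160 / 0.082 = 38,540 g.
Volume at density 1.21 g/mL: 38,540 g ÷ 1.21 g/mL = 31,850 mL.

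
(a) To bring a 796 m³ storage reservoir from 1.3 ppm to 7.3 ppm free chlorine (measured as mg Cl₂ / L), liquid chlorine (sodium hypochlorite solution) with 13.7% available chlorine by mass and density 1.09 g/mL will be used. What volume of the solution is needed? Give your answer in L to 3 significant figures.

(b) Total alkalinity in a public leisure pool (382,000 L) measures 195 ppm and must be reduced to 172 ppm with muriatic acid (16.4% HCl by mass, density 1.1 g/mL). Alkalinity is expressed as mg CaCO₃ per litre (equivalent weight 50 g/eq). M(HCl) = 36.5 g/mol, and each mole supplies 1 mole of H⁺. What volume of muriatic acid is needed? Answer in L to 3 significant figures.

(a) Volume: 796 m³ = 796,000 L.
(a) Chlorine deficit: 7.3 − 1.3 = 6 ppm = 6 mg/L as Cl₂.
(a) Cl₂ equivalent needed: 6 mg/L × 796,000 L = 4,776,000 mg = 4776 g.
(a) Product at 13.7% available chlorine: 4776 / 0.137 = 34,860 g.
(a) Volume at density 1.09 g/mL: 34,860 g ÷ 1.09 g/mL = 31,980 mL.

(b) Alkalinity to neutralize: (195 − 172) = 23 mg/L as CaCO₃ × 382,000 L = 8786 g as CaCO₃.
(b) Equivalents of H⁺ required: 8786 ÷ 50 g/eq = 175.7 eq = 175.7 mol HCl.
(b) Mass of HCl: 175.7 × 36.5 = 6414 g.
(b) Mass of 16.4% solution: 6414 / 0.164 = 39,110 g.
(b) Volume: 39,110 g ÷ 1.1 g/mL = 35,550 mL.

(a) 32.0 L; (b) 35.6 L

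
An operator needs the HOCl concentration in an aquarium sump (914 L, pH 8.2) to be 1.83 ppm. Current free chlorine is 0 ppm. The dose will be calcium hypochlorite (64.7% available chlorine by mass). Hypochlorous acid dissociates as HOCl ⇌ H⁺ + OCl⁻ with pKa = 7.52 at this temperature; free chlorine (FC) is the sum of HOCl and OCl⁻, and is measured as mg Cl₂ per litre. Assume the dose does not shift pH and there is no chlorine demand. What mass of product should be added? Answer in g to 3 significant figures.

15.0 g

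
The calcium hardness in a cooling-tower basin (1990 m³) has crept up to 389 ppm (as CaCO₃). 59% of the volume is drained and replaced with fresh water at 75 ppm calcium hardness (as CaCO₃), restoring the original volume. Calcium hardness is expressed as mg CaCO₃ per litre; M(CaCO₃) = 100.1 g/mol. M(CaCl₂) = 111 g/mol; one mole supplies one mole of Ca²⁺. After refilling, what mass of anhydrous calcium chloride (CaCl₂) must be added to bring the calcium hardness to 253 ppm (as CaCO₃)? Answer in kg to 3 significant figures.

109 kg

Volume: 1990 m³ = 1,990,000 L.
After draining 59% and refilling: 389 × 0.41 + 75 × 0.59 = 203.74 ppm.
Deficit to target: 253 − 203.74 = 49.26 mg/L.
As CaCO₃: 49.26 mg/L × 1,990,000 L = 98,030 g; ÷ 100.1 = 979.3 mol Ca²⁺.
Mass: 979.3 × 111 = 108,700 g.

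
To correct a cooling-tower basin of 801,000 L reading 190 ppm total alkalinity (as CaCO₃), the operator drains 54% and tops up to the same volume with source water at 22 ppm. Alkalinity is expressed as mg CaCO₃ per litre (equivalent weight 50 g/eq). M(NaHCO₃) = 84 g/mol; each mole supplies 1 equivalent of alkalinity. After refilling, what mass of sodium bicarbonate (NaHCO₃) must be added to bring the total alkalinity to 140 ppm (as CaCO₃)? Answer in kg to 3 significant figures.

54.8 kg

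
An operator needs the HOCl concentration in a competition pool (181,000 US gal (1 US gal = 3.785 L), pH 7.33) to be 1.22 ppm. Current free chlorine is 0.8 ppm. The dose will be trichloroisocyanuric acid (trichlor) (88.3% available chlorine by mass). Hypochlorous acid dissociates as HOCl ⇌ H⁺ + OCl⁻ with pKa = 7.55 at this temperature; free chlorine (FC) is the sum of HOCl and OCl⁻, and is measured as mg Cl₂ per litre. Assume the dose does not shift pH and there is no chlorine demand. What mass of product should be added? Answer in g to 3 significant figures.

896 g

Volume: 181,000 US gal × 3.785 L/gal = 685,085 L.
[OCl⁻]/[HOCl] = 10^(pH − pKa) = 10^(7.33 − 7.55) = 0.6026; fraction as HOCl = 1/(1 + 0.6026) = 0.624.
Free chlorine required for 1.22 ppm HOCl: 1.22 / 0.624 = 1.955 ppm.
FC to add: 1.955 − 0.8 = 1.155 mg/L as Cl₂.
Cl₂ equivalent: 1.155 mg/L × 685,085 L = 791.4 g.
Product at 88.3% available Cl: 791.4 / 0.883 = 896.2 g.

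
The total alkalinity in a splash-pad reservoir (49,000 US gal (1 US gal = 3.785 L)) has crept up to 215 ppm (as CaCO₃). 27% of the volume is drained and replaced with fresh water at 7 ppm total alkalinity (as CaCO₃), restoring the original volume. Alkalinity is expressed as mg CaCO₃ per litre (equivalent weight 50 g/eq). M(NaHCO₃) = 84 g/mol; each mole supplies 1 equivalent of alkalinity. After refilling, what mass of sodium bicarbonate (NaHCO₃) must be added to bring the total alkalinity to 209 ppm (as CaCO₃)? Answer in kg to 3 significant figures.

Volume: 49,000 US gal × 3.785 L/gal = 185,465 L.
After draining 27% and refilling: 215 × 0.73 + 7 × 0.27 = 158.84 ppm.
Deficit to target: 209 − 158.84 = 50.16 mg/L.
As CaCO₃: 50.16 mg/L × 185,465 L = 9303 g; ÷ 50 g/eq ÷ 1 = 186.1 mol NaHCO₃.
Mass: 186.1 × 84 = 15,630 g.

15.6 kg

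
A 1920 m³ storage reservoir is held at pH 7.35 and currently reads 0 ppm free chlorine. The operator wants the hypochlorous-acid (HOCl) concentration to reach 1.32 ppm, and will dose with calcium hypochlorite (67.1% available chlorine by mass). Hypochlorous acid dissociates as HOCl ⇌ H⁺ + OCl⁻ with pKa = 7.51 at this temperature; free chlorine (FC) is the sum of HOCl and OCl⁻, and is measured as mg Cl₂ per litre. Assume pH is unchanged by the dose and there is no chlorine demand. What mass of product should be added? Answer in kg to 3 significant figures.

6.39 kg

Volume: 1920 m³ = 1,920,000 L.
[OCl⁻]/[HOCl] = 10^(pH − pKa) = 10^(7.35 − 7.51) = 0.6918; fraction as HOCl = 1/(1 + 0.6918) = 0.5911.
Free chlorine required for 1.32 ppm HOCl: 1.32 / 0.5911 = 2.233 ppm.
FC to add: 2.233 − 0 = 2.233 mg/L as Cl₂.
Cl₂ equivalent: 2.233 mg/L × 1,920,000 L = 4288 g.
Product at 67.1% available Cl: 4288 / 0.671 = 6390 g.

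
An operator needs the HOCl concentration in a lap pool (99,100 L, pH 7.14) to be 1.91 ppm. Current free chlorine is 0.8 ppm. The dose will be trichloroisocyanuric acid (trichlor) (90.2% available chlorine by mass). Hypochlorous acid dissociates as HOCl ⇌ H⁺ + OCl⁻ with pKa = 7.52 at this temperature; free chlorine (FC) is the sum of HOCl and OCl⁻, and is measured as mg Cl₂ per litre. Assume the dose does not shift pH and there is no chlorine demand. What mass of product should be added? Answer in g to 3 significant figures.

209 g

[OCl⁻]/[HOCl] = 10^(pH − pKa) = 10^(7.14 − 7.52) = 0.4169; fraction as HOCl = 1/(1 + 0.4169) = 0.7058.
Free chlorine required for 1.91 ppm HOCl: 1.91 / 0.7058 = 2.706 ppm.
FC to add: 2.706 − 0.8 = 1.906 mg/L as Cl₂.
Cl₂ equivalent: 1.906 mg/L × 99,100 L = 188.9 g.
Product at 90.2% available Cl: 188.9 / 0.902 = 209.4 g.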